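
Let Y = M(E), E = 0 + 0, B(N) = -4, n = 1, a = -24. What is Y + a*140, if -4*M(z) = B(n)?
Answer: -3359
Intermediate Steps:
E = 0
M(z) = 1 (M(z) = -¼*(-4) = 1)
Y = 1
Y + a*140 = 1 - 24*140 = 1 - 3360 = -3359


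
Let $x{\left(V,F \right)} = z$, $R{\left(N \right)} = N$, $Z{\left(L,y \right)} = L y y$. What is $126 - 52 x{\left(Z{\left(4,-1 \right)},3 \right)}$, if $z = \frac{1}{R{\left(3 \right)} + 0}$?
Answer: $\frac{326}{3} \approx 108.67$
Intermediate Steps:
$Z{\left(L,y \right)} = L y^{2}$
$z = \frac{1}{3}$ ($z = \frac{1}{3 + 0} = \frac{1}{3} \approx 0.33333$)
$x{\left(V,F \right)} = \frac{1}{3}$
$126 - 52 x{\left(Z{\left(4,-1 \right)},3 \right)} = 126 - \frac{52}{3} = \frac{326}{3}$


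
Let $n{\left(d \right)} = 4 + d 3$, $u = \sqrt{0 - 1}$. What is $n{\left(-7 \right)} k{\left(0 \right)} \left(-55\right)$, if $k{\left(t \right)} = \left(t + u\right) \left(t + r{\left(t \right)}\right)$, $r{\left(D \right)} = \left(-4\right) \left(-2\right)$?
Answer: $7480 i \approx 7480.0 i$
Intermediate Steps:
$r{\left(D \right)} = 8$
$u = i$ ($u = \sqrt{-1} = i \approx 1.0 i$)
$n{\left(d \right)} = 4 + 3 d$
$k{\left(t \right)} = \left(8 + t\right) \left(i + t\right)$ ($k{\left(t \right)} = \left(t + i\right) \left(t + 8\right) = \left(i + t\right) \left(8 + t\right) = \left(8 + t\right) \left(i + t\right)$)
$n{\left(-7 \right)} k{\left(0 \right)} \left(-55\right) = \left(4 + 3 \left(-7\right)\right) \left(0^{2} + 8 i + 0 \left(8 + i\right)\right) \left(-55\right) = \left(4 - 21\right) \left(0 + 8 i + 0\right) \left(-55\right) = - 17 \cdot 8 i \left(-55\right) = - 136 i \left(-55\right) = 7480 i$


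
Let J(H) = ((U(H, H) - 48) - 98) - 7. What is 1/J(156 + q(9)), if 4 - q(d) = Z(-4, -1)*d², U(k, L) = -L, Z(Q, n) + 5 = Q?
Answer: -1/1042 ≈ -0.00095969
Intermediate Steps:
Z(Q, n) = -5 + Q
q(d) = 4 + 9*d² (q(d) = 4 - (-5 - 4)*d² = 4 - (-9)*d² = 4 + 9*d²)
J(H) = -153 - H (J(H) = ((-H - 48) - 98) - 7 = ((-48 - H) - 98) - 7 = (-146 - H) - 7 = -153 - H)
1/J(156 + q(9)) = 1/(-153 - (156 + (4 + 9*9²))) = 1/(-153 - (156 + (4 + 9*81))) = 1/(-153 - (156 + (4 + 729))) = 1/(-153 - (156 + 733)) = 1/(-153 - 1*889) = 1/(-153 - 889) = 1/(-1042) = -1/1042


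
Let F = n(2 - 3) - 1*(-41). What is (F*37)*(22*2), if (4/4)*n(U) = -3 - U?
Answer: 63492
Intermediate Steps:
n(U) = -3 - U
F = 39 (F = (-3 - (2 - 3)) - 1*(-41) = (-3 - 1*(-1)) + 41 = (-3 + 1) + 41 = -2 + 41 = 39)
(F*37)*(22*2) = (39*37)*(22*2) = 1443*44 = 63492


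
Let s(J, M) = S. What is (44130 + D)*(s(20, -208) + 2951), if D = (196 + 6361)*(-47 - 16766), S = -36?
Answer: -321229242565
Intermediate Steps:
s(J, M) = -36
D = -110242841 (D = 6557*(-16813) = -110242841)
(44130 + D)*(s(20, -208) + 2951) = (44130 - 110242841)*(-36 + 2951) = -110198711*2915 = -321229242565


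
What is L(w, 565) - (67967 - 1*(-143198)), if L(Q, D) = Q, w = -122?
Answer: -211287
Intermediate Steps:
L(w, 565) - (67967 - 1*(-143198)) = -122 - (67967 - 1*(-143198)) = -122 - (67967 + 143198) = -122 - 1*211165 = -122 - 211165 = -211287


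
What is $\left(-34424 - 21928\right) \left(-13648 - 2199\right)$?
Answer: $893010144$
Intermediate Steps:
$\left(-34424 - 21928\right) \left(-13648 - 2199\right) = \left(-56352\right) \left(-15847\right) = 893010144$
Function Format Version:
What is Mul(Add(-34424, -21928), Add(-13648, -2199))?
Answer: 893010144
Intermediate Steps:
Mul(Add(-34424, -21928), Add(-13648, -2199)) = Mul(-56352, -15847) = 893010144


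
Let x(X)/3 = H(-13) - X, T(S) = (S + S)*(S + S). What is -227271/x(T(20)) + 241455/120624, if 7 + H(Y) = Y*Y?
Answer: 1580887443/28909552 ≈ 54.684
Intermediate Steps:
H(Y) = -7 + Y² (H(Y) = -7 + Y*Y = -7 + Y²)
T(S) = 4*S² (T(S) = (2*S)*(2*S) = 4*S²)
x(X) = 486 - 3*X (x(X) = 3*((-7 + (-13)²) - X) = 3*((-7 + 169) - X) = 3*(162 - X) = 486 - 3*X)
-227271/x(T(20)) + 241455/120624 = -227271/(486 - 12*20²) + 241455/120624 = -227271/(486 - 12*400) + 241455*(1/120624) = -227271/(486 - 3*1600) + 80485/40208 = -227271/(486 - 4800) + 80485/40208 = -227271/(-4314) + 80485/40208 = -227271*(-1/4314) + 80485/40208 = 75757/1438 + 80485/40208 = 1580887443/28909552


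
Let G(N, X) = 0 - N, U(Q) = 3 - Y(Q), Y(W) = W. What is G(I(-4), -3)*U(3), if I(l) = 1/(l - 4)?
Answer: 0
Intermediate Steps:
I(l) = 1/(-4 + l)
U(Q) = 3 - Q
G(N, X) = -N
G(I(-4), -3)*U(3) = (-1/(-4 - 4))*(3 - 1*3) = (-1/(-8))*(3 - 3) = -1*(-⅛)*0 = (⅛)*0 = 0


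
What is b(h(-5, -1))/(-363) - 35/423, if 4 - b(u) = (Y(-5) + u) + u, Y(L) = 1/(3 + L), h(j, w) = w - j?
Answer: -7483/102366 ≈ -0.073100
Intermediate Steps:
b(u) = 9/2 - 2*u (b(u) = 4 - ((1/(3 - 5) + u) + u) = 4 - ((1/(-2) + u) + u) = 4 - ((-1/2 + u) + u) = 4 - (-1/2 + 2*u) = 4 + (1/2 - 2*u) = 9/2 - 2*u)
b(h(-5, -1))/(-363) - 35/423 = (9/2 - 2*(-1 - 1*(-5)))/(-363) - 35/423 = (9/2 - 2*(-1 + 5))*(-1/363) - 35*1/423 = (9/2 - 2*4)*(-1/363) - 35/423 = (9/2 - 8)*(-1/363) - 35/423 = -7/2*(-1/363) - 35/423 = 7/726 - 35/423 = -7483/102366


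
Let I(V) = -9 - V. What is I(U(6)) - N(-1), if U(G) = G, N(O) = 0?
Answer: -15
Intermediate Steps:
I(U(6)) - N(-1) = (-9 - 1*6) - 1*0 = (-9 - 6) + 0 = -15 + 0 = -15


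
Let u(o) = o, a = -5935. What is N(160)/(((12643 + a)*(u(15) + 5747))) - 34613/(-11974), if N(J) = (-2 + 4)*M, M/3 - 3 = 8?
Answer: 111487085111/38567751092 ≈ 2.8907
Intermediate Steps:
M = 33 (M = 9 + 3*8 = 9 + 24 = 33)
N(J) = 66 (N(J) = (-2 + 4)*33 = 2*33 = 66)
N(160)/(((12643 + a)*(u(15) + 5747))) - 34613/(-11974) = 66/(((12643 - 5935)*(15 + 5747))) - 34613/(-11974) = 66/((6708*5762)) - 34613*(-1/11974) = 66/38651496 + 34613/11974 = 66*(1/38651496) + 34613/11974 = 11/6441916 + 34613/11974 = 111487085111/38567751092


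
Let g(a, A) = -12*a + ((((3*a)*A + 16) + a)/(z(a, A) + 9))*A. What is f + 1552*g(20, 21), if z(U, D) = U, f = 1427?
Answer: 31478695/29 ≈ 1.0855e+6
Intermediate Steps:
g(a, A) = -12*a + A*(16 + a + 3*A*a)/(9 + a) (g(a, A) = -12*a + ((((3*a)*A + 16) + a)/(a + 9))*A = -12*a + (((3*A*a + 16) + a)/(9 + a))*A = -12*a + (((16 + 3*A*a) + a)/(9 + a))*A = -12*a + ((16 + a + 3*A*a)/(9 + a))*A = -12*a + A*(16 + a + 3*A*a)/(9 + a))
f + 1552*g(20, 21) = 1427 + 1552*((-108*20 - 12*20**2 + 16*21 + 21*20 + 3*20*21**2)/(9 + 20)) = 1427 + 1552*((-2160 - 12*400 + 336 + 420 + 3*20*441)/29) = 1427 + 1552*((-2160 - 4800 + 336 + 420 + 26460)/29) = 1427 + 1552*((1/29)*20256) = 1427 + 1552*(20256/29) = 1427 + 31437312/29 = 31478695/29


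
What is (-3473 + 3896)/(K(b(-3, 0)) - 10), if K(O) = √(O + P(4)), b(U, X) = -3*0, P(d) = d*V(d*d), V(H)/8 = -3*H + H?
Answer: -2115/562 - 3384*I/281 ≈ -3.7633 - 12.043*I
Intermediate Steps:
V(H) = -16*H (V(H) = 8*(-3*H + H) = 8*(-2*H) = -16*H)
P(d) = -16*d³ (P(d) = d*(-16*d*d) = d*(-16*d²) = -16*d³)
b(U, X) = 0
K(O) = √(-1024 + O) (K(O) = √(O - 16*4³) = √(O - 16*64) = √(O - 1024) = √(-1024 + O))
(-3473 + 3896)/(K(b(-3, 0)) - 10) = (-3473 + 3896)/(√(-1024 + 0) - 10) = 423/(√(-1024) - 10) = 423/(32*I - 10) = 423/(-10 + 32*I) = 423*((-10 - 32*I)/1124) = 423*(-10 - 32*I)/1124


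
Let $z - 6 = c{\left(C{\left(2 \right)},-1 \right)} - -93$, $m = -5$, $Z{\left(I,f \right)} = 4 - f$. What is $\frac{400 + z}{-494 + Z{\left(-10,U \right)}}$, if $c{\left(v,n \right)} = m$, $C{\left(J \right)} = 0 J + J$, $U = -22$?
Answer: $- \frac{19}{18} \approx -1.0556$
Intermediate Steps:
$C{\left(J \right)} = J$ ($C{\left(J \right)} = 0 + J = J$)
$c{\left(v,n \right)} = -5$
$z = 94$ ($z = 6 - -88 = 6 + \left(-5 + 93\right) = 6 + 88 = 94$)
$\frac{400 + z}{-494 + Z{\left(-10,U \right)}} = \frac{400 + 94}{-494 + \left(4 - -22\right)} = \frac{494}{-494 + \left(4 + 22\right)} = \frac{494}{-494 + 26} = \frac{494}{-468} = 494 \left(- \frac{1}{468}\right) = - \frac{19}{18}$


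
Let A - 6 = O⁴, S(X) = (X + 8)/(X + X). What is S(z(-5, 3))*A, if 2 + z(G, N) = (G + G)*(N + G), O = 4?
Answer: 1703/9 ≈ 189.22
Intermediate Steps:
z(G, N) = -2 + 2*G*(G + N) (z(G, N) = -2 + (G + G)*(N + G) = -2 + (2*G)*(G + N) = -2 + 2*G*(G + N))
S(X) = (8 + X)/(2*X) (S(X) = (8 + X)/((2*X)) = (8 + X)*(1/(2*X)) = (8 + X)/(2*X))
A = 262 (A = 6 + 4⁴ = 6 + 256 = 262)
S(z(-5, 3))*A = ((8 + (-2 + 2*(-5)² + 2*(-5)*3))/(2*(-2 + 2*(-5)² + 2*(-5)*3)))*262 = ((8 + (-2 + 2*25 - 30))/(2*(-2 + 2*25 - 30)))*262 = ((8 + (-2 + 50 - 30))/(2*(-2 + 50 - 30)))*262 = ((½)*(8 + 18)/18)*262 = ((½)*(1/18)*26)*262 = (13/18)*262 = 1703/9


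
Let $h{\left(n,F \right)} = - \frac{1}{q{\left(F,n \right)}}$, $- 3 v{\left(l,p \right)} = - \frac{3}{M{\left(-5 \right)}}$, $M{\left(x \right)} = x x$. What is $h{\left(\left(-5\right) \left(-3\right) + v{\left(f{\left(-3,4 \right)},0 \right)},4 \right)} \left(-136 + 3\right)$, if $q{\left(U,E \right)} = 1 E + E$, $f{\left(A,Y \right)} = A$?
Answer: $\frac{3325}{752} \approx 4.4215$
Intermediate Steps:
$M{\left(x \right)} = x^{2}$
$v{\left(l,p \right)} = \frac{1}{25}$ ($v{\left(l,p \right)} = - \frac{\left(-3\right) \frac{1}{\left(-5\right)^{2}}}{3} = - \frac{\left(-3\right) \frac{1}{25}}{3} = \left(- \frac{1}{3}\right) \left(- \frac{3}{25}\right) = \frac{1}{25}$)
$q{\left(U,E \right)} = 2 E$ ($q{\left(U,E \right)} = E + E = 2 E$)
$h{\left(n,F \right)} = - \frac{1}{2 n}$
$h{\left(\left(-5\right) \left(-3\right) + v{\left(f{\left(-3,4 \right)},0 \right)},4 \right)} \left(-136 + 3\right) = - \frac{1}{2 \left(\left(-5\right) \left(-3\right) + \frac{1}{25}\right)} \left(-136 + 3\right) = - \frac{1}{2 \left(15 + \frac{1}{25}\right)} \left(-133\right) = - \frac{1}{2 \cdot \frac{376}{25}} \left(-133\right) = \left(- \frac{1}{2}\right) \frac{25}{376} \left(-133\right) = \left(- \frac{25}{752}\right) \left(-133\right) = \frac{3325}{752}$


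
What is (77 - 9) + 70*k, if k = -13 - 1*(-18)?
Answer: 418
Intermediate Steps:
k = 5 (k = -13 + 18 = 5)
(77 - 9) + 70*k = (77 - 9) + 70*5 = 68 + 350 = 418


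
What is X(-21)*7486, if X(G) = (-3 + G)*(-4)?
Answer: 718656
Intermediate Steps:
X(G) = 12 - 4*G
X(-21)*7486 = (12 - 4*(-21))*7486 = (12 + 84)*7486 = 96*7486 = 718656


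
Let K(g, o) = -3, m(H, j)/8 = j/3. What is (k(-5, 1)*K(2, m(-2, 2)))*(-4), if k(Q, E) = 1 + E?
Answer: 24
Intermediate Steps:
m(H, j) = 8*j/3 (m(H, j) = 8*(j/3) = 8*j/3)
(k(-5, 1)*K(2, m(-2, 2)))*(-4) = ((1 + 1)*(-3))*(-4) = (2*(-3))*(-4) = -6*(-4) = 24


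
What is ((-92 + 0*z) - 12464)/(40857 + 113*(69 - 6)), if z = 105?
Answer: -3139/11994 ≈ -0.26171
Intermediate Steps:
((-92 + 0*z) - 12464)/(40857 + 113*(69 - 6)) = ((-92 + 0*105) - 12464)/(40857 + 113*(69 - 6)) = ((-92 + 0) - 12464)/(40857 + 113*63) = (-92 - 12464)/(40857 + 7119) = -12556/47976 = -12556*1/47976 = -3139/11994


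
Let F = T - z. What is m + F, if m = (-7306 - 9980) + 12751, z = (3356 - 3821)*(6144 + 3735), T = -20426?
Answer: 4568774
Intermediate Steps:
z = -4593735 (z = -465*9879 = -4593735)
m = -4535 (m = -17286 + 12751 = -4535)
F = 4573309 (F = -20426 - 1*(-4593735) = -20426 + 4593735 = 4573309)
m + F = -4535 + 4573309 = 4568774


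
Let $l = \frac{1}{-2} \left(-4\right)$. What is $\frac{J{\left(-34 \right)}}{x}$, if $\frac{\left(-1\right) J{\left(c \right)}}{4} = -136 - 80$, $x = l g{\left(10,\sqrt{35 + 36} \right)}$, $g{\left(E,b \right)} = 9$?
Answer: $48$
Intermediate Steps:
$l = 2$ ($l = \left(- \frac{1}{2}\right) \left(-4\right) = 2$)
$x = 18$ ($x = 2 \cdot 9 = 18$)
$J{\left(c \right)} = 864$ ($J{\left(c \right)} = - 4 \left(-136 - 80\right) = \left(-4\right) \left(-216\right) = 864$)
$\frac{J{\left(-34 \right)}}{x} = \frac{864}{18} = 864 \cdot \frac{1}{18} = 48$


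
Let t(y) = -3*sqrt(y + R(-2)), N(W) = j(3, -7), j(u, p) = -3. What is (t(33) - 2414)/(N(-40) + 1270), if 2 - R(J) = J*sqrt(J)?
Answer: -2414/1267 - 3*sqrt(35 + 2*I*sqrt(2))/1267 ≈ -1.9193 - 0.00056555*I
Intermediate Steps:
N(W) = -3
R(J) = 2 - J**(3/2) (R(J) = 2 - J*sqrt(J) = 2 - J**(3/2))
t(y) = -3*sqrt(2 + y + 2*I*sqrt(2)) (t(y) = -3*sqrt(y + (2 - (-2)**(3/2))) = -3*sqrt(y + (2 - (-2)*I*sqrt(2))) = -3*sqrt(y + (2 + 2*I*sqrt(2))) = -3*sqrt(2 + y + 2*I*sqrt(2)))
(t(33) - 2414)/(N(-40) + 1270) = (-3*sqrt(2 + 33 + 2*I*sqrt(2)) - 2414)/(-3 + 1270) = (-3*sqrt(35 + 2*I*sqrt(2)) - 2414)/1267 = (-2414 - 3*sqrt(35 + 2*I*sqrt(2)))*(1/1267) = -2414/1267 - 3*sqrt(35 + 2*I*sqrt(2))/1267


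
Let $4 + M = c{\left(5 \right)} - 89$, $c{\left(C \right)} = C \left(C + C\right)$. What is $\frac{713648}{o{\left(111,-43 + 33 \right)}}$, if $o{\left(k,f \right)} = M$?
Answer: $- \frac{713648}{43} \approx -16596.0$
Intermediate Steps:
$c{\left(C \right)} = 2 C^{2}$ ($c{\left(C \right)} = C 2 C = 2 C^{2}$)
$M = -43$ ($M = -4 + \left(2 \cdot 5^{2} - 89\right) = -4 + \left(2 \cdot 25 - 89\right) = -4 + \left(50 - 89\right) = -4 - 39 = -43$)
$o{\left(k,f \right)} = -43$
$\frac{713648}{o{\left(111,-43 + 33 \right)}} = \frac{713648}{-43} = 713648 \left(- \frac{1}{43}\right) = - \frac{713648}{43}$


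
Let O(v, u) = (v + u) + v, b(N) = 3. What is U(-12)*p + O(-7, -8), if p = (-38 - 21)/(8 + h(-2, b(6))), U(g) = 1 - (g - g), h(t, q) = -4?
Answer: -147/4 ≈ -36.750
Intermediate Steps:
O(v, u) = u + 2*v (O(v, u) = (u + v) + v = u + 2*v)
U(g) = 1 (U(g) = 1 - 1*0 = 1 + 0 = 1)
p = -59/4 (p = (-38 - 21)/(8 - 4) = -59/4 ≈ -14.750)
U(-12)*p + O(-7, -8) = 1*(-59/4) + (-8 + 2*(-7)) = -59/4 + (-8 - 14) = -59/4 - 22 = -147/4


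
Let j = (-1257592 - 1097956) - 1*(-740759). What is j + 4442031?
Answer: 2827242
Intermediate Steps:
j = -1614789 (j = -2355548 + 740759 = -1614789)
j + 4442031 = -1614789 + 4442031 = 2827242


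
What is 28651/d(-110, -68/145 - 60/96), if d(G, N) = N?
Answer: -33235160/1269 ≈ -26190.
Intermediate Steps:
28651/d(-110, -68/145 - 60/96) = 28651/(-68/145 - 60/96) = 28651/(-68*1/145 - 60*1/96) = 28651/(-68/145 - 5/8) = 28651/(-1269/1160) = 28651*(-1160/1269) = -33235160/1269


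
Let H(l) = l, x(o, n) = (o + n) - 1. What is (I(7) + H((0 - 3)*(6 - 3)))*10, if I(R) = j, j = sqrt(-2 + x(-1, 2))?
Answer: -90 + 10*I*sqrt(2) ≈ -90.0 + 14.142*I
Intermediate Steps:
x(o, n) = -1 + n + o (x(o, n) = (n + o) - 1 = -1 + n + o)
j = I*sqrt(2) (j = sqrt(-2 + (-1 + 2 - 1)) = sqrt(-2 + 0) = sqrt(-2) = I*sqrt(2) ≈ 1.4142*I)
I(R) = I*sqrt(2)
(I(7) + H((0 - 3)*(6 - 3)))*10 = (I*sqrt(2) + (0 - 3)*(6 - 3))*10 = (I*sqrt(2) - 3*3)*10 = (I*sqrt(2) - 9)*10 = (-9 + I*sqrt(2))*10 = -90 + 10*I*sqrt(2)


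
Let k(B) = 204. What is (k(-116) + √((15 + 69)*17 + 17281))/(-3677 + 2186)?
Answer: -68/497 - √18709/1491 ≈ -0.22856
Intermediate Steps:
(k(-116) + √((15 + 69)*17 + 17281))/(-3677 + 2186) = (204 + √((15 + 69)*17 + 17281))/(-3677 + 2186) = (204 + √(84*17 + 17281))/(-1491) = (204 + √(1428 + 17281))*(-1/1491) = (204 + √18709)*(-1/1491) = -68/497 - √18709/1491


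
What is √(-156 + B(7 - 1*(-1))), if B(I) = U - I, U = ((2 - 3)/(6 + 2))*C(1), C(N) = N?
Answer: I*√2626/4 ≈ 12.811*I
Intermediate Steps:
U = -⅛ (U = ((2 - 3)/(6 + 2))*1 = -1/8*1 = -1*⅛*1 = -⅛*1 = -⅛ ≈ -0.12500)
B(I) = -⅛ - I
√(-156 + B(7 - 1*(-1))) = √(-156 + (-⅛ - (7 - 1*(-1)))) = √(-156 + (-⅛ - (7 + 1))) = √(-156 + (-⅛ - 1*8)) = √(-156 + (-⅛ - 8)) = √(-156 - 65/8) = √(-1313/8) = I*√2626/4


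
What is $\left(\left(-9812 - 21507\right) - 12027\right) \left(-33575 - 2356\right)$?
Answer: $1557465126$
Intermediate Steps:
$\left(\left(-9812 - 21507\right) - 12027\right) \left(-33575 - 2356\right) = \left(-31319 - 12027\right) \left(-35931\right) = \left(-43346\right) \left(-35931\right) = 1557465126$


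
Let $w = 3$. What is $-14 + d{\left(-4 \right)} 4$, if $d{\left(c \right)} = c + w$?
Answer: $-18$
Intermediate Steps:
$d{\left(c \right)} = 3 + c$ ($d{\left(c \right)} = c + 3 = 3 + c$)
$-14 + d{\left(-4 \right)} 4 = -14 + \left(3 - 4\right) 4 = -14 - 4 = -18$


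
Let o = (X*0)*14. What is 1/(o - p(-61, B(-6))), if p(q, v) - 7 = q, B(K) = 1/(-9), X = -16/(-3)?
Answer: 1/54 ≈ 0.018519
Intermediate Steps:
X = 16/3 (X = -16*(-⅓) = 16/3 ≈ 5.3333)
B(K) = -⅑
p(q, v) = 7 + q
o = 0 (o = ((16/3)*0)*14 = 0*14 = 0)
1/(o - p(-61, B(-6))) = 1/(0 - (7 - 61)) = 1/(0 - 1*(-54)) = 1/(0 + 54) = 1/54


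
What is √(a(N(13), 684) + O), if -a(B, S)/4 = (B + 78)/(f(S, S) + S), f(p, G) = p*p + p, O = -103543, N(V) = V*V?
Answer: I*√8949842930/294 ≈ 321.78*I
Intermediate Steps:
N(V) = V²
f(p, G) = p + p² (f(p, G) = p² + p = p + p²)
a(B, S) = -4*(78 + B)/(S + S*(1 + S)) (a(B, S) = -4*(B + 78)/(S*(1 + S) + S) = -4*(78 + B)/(S + S*(1 + S)))
√(a(N(13), 684) + O) = √(4*(-78 - 1*13²)/(684*(2 + 684)) - 103543) = √(4*(1/684)*(-78 - 1*169)/686 - 103543) = √(4*(1/684)*(1/686)*(-78 - 169) - 103543) = √(4*(1/684)*(1/686)*(-247) - 103543) = √(-13/6174 - 103543) = √(-639274495/6174) = I*√8949842930/294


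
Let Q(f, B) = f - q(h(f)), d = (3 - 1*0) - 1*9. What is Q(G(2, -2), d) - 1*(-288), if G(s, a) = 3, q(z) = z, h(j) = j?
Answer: 288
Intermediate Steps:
d = -6 (d = (3 + 0) - 9 = 3 - 9 = -6)
Q(f, B) = 0 (Q(f, B) = f - f = 0)
Q(G(2, -2), d) - 1*(-288) = 0 - 1*(-288) = 0 + 288 = 288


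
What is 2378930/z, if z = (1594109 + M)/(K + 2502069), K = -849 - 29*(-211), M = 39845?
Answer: 2982391983635/816977 ≈ 3.6505e+6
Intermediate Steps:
K = 5270 (K = -849 + 6119 = 5270)
z = 1633954/2507339 (z = (1594109 + 39845)/(5270 + 2502069) = 1633954/2507339 ≈ 0.65167)
2378930/z = 2378930/(1633954/2507339) = 2378930*(2507339/1633954) = 2982391983635/816977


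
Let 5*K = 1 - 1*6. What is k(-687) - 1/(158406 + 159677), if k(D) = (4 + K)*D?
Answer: -655569064/318083 ≈ -2061.0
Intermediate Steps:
K = -1 (K = (1 - 1*6)/5 = (1 - 6)/5 = (⅕)*(-5) = -1)
k(D) = 3*D (k(D) = (4 - 1)*D = 3*D)
k(-687) - 1/(158406 + 159677) = 3*(-687) - 1/(158406 + 159677) = -2061 - 1/318083 = -655569064/318083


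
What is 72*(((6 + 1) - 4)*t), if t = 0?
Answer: 0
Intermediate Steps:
72*(((6 + 1) - 4)*t) = 72*(((6 + 1) - 4)*0) = 72*((7 - 4)*0) = 72*(3*0) = 72*0 = 0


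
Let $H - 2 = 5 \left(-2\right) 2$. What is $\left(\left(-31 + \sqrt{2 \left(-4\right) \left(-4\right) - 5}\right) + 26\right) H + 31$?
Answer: $121 - 54 \sqrt{3} \approx 27.469$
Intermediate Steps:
$H = -18$ ($H = 2 + 5 \left(-2\right) 2 = 2 - 20 = -18$)
$\left(\left(-31 + \sqrt{2 \left(-4\right) \left(-4\right) - 5}\right) + 26\right) H + 31 = \left(\left(-31 + \sqrt{2 \left(-4\right) \left(-4\right) - 5}\right) + 26\right) \left(-18\right) + 31 = \left(\left(-31 + \sqrt{\left(-8\right) \left(-4\right) - 5}\right) + 26\right) \left(-18\right) + 31 = \left(\left(-31 + \sqrt{32 - 5}\right) + 26\right) \left(-18\right) + 31 = \left(\left(-31 + \sqrt{27}\right) + 26\right) \left(-18\right) + 31 = \left(\left(-31 + 3 \sqrt{3}\right) + 26\right) \left(-18\right) + 31 = \left(-5 + 3 \sqrt{3}\right) \left(-18\right) + 31 = \left(90 - 54 \sqrt{3}\right) + 31 = 121 - 54 \sqrt{3}$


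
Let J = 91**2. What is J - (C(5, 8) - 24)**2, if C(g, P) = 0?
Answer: 7705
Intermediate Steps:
J = 8281
J - (C(5, 8) - 24)**2 = 8281 - (0 - 24)**2 = 8281 - 1*(-24)**2 = 8281 - 1*576 = 8281 - 576 = 7705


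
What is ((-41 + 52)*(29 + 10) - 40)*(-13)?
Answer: -5057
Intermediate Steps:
((-41 + 52)*(29 + 10) - 40)*(-13) = (11*39 - 40)*(-13) = (429 - 40)*(-13) = 389*(-13) = -5057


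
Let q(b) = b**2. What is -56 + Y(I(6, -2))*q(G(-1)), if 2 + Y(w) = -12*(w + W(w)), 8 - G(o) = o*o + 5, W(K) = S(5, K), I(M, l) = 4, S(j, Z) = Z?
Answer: -448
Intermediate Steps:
W(K) = K
G(o) = 3 - o**2 (G(o) = 8 - (o*o + 5) = 8 - (o**2 + 5) = 8 - (5 + o**2) = 8 + (-5 - o**2) = 3 - o**2)
Y(w) = -2 - 24*w (Y(w) = -2 - 12*(w + w) = -2 - 24*w)
-56 + Y(I(6, -2))*q(G(-1)) = -56 + (-2 - 24*4)*(3 - 1*(-1)**2)**2 = -56 + (-2 - 96)*(3 - 1*1)**2 = -56 - 98*(3 - 1)**2 = -56 - 98*2**2 = -56 - 98*4 = -56 - 392 = -448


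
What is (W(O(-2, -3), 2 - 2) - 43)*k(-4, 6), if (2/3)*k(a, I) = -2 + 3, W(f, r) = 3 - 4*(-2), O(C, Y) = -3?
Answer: -48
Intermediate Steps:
W(f, r) = 11 (W(f, r) = 3 + 8 = 11)
k(a, I) = 3/2 (k(a, I) = 3*(-2 + 3)/2 = (3/2)*1 = 3/2)
(W(O(-2, -3), 2 - 2) - 43)*k(-4, 6) = (11 - 43)*(3/2) = -32*3/2 = -48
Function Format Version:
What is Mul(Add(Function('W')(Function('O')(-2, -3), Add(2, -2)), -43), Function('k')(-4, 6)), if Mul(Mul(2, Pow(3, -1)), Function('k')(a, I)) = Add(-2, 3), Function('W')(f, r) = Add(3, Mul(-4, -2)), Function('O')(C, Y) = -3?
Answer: -48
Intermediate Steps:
Function('W')(f, r) = 11 (Function('W')(f, r) = Add(3, 8) = 11)
Function('k')(a, I) = Rational(3, 2) (Function('k')(a, I) = Mul(Rational(3, 2), Add(-2, 3)) = Mul(Rational(3, 2), 1) = Rational(3, 2))
Mul(Add(Function('W')(Function('O')(-2, -3), Add(2, -2)), -43), Function('k')(-4, 6)) = Mul(Add(11, -43), Rational(3, 2)) = Mul(-32, Rational(3, 2)) = -48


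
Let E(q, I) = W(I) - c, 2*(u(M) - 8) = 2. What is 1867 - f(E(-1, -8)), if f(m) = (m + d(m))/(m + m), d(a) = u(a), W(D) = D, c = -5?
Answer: 1868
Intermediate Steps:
u(M) = 9 (u(M) = 8 + (½)*2 = 8 + 1 = 9)
d(a) = 9
E(q, I) = 5 + I (E(q, I) = I - 1*(-5) = I + 5 = 5 + I)
f(m) = (9 + m)/(2*m) (f(m) = (m + 9)/(m + m) = (9 + m)/((2*m)) = (9 + m)*(1/(2*m)) = (9 + m)/(2*m))
1867 - f(E(-1, -8)) = 1867 - (9 + (5 - 8))/(2*(5 - 8)) = 1867 - (9 - 3)/(2*(-3)) = 1867 - (-1)*6/(2*3) = 1867 - 1*(-1) = 1867 + 1 = 1868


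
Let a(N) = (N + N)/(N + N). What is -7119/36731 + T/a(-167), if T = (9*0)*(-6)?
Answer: -7119/36731 ≈ -0.19381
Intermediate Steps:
T = 0 (T = 0*(-6) = 0)
a(N) = 1 (a(N) = (2*N)/((2*N)) = (2*N)*(1/(2*N)) = 1)
-7119/36731 + T/a(-167) = -7119/36731 + 0/1 = -7119*1/36731 + 0*1 = -7119/36731 + 0 = -7119/36731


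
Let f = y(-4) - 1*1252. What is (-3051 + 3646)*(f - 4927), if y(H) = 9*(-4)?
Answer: -3697925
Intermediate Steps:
y(H) = -36
f = -1288 (f = -36 - 1*1252 = -36 - 1252 = -1288)
(-3051 + 3646)*(f - 4927) = (-3051 + 3646)*(-1288 - 4927) = 595*(-6215) = -3697925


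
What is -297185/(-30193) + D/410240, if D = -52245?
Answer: 24067948223/2477275264 ≈ 9.7155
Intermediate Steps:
-297185/(-30193) + D/410240 = -297185/(-30193) - 52245/410240 = -297185*(-1/30193) - 52245*1/410240 = 297185/30193 - 10449/82048 = 24067948223/2477275264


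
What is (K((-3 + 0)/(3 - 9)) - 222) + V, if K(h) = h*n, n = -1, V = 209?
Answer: -27/2 ≈ -13.500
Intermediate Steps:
K(h) = -h (K(h) = h*(-1) = -h)
(K((-3 + 0)/(3 - 9)) - 222) + V = (-(-3 + 0)/(3 - 9) - 222) + 209 = (-(-3)/(-6) - 222) + 209 = (-(-3)*(-1)/6 - 222) + 209 = (-1*½ - 222) + 209 = (-½ - 222) + 209 = -445/2 + 209 = -27/2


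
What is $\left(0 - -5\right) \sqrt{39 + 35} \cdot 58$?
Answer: $290 \sqrt{74} \approx 2494.7$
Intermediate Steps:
$\left(0 - -5\right) \sqrt{39 + 35} \cdot 58 = \left(0 + 5\right) \sqrt{74} \cdot 58 = 5 \sqrt{74} \cdot 58 = 290 \sqrt{74}$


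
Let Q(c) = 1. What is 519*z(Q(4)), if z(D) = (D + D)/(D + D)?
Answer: 519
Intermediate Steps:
z(D) = 1 (z(D) = (2*D)/((2*D)) = (2*D)*(1/(2*D)) = 1)
519*z(Q(4)) = 519*1 = 519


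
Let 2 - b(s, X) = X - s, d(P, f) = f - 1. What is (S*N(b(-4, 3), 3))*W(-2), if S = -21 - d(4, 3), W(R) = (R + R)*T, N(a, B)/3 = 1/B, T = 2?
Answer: 184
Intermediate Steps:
d(P, f) = -1 + f
b(s, X) = 2 + s - X (b(s, X) = 2 - (X - s) = 2 + (s - X) = 2 + s - X)
N(a, B) = 3/B
W(R) = 4*R (W(R) = (R + R)*2 = (2*R)*2 = 4*R)
S = -23 (S = -21 - (-1 + 3) = -21 - 1*2 = -21 - 2 = -23)
(S*N(b(-4, 3), 3))*W(-2) = (-69/3)*(4*(-2)) = -69/3*(-8) = -23*1*(-8) = -23*(-8) = 184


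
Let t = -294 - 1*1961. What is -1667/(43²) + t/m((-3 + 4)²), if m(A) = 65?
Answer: -855570/24037 ≈ -35.594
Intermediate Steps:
t = -2255 (t = -294 - 1961 = -2255)
-1667/(43²) + t/m((-3 + 4)²) = -1667/(43²) - 2255/65 = -1667/1849 - 2255*1/65 = -1667*1/1849 - 451/13 = -1667/1849 - 451/13 = -855570/24037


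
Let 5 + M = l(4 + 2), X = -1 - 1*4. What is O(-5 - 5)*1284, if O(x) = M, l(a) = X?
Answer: -12840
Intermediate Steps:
X = -5 (X = -1 - 4 = -5)
l(a) = -5
M = -10 (M = -5 - 5 = -10)
O(x) = -10
O(-5 - 5)*1284 = -10*1284 = -12840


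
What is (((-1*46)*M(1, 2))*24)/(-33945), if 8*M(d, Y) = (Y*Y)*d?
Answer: 184/11315 ≈ 0.016262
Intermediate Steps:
M(d, Y) = d*Y²/8 (M(d, Y) = ((Y*Y)*d)/8 = (Y²*d)/8 = (d*Y²)/8 = d*Y²/8)
(((-1*46)*M(1, 2))*24)/(-33945) = (((-1*46)*((⅛)*1*2²))*24)/(-33945) = (-23*4/4*24)*(-1/33945) = (-46*½*24)*(-1/33945) = -23*24*(-1/33945) = -552*(-1/33945) = 184/11315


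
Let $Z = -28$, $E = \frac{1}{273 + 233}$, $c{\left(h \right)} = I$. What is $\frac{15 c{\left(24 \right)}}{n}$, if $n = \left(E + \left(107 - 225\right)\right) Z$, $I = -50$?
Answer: $- \frac{94875}{417949} \approx -0.227$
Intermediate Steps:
$c{\left(h \right)} = -50$
$E = \frac{1}{506} \approx 0.0019763$
$n = \frac{835898}{253}$ ($n = \left(\frac{1}{506} + \left(107 - 225\right)\right) \left(-28\right) = \left(\frac{1}{506} - 118\right) \left(-28\right) = \left(- \frac{59707}{506}\right) \left(-28\right) = \frac{835898}{253} \approx 3303.9$)
$\frac{15 c{\left(24 \right)}}{n} = \frac{15 \left(-50\right)}{\frac{835898}{253}} = \left(-750\right) \frac{253}{835898} = - \frac{94875}{417949}$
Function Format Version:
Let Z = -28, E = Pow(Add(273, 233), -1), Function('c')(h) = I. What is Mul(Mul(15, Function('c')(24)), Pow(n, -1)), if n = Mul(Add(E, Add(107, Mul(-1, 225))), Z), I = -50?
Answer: Rational(-94875, 417949) ≈ -0.22700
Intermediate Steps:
Function('c')(h) = -50
E = Rational(1, 506) (E = Pow(506, -1) = Rational(1, 506) ≈ 0.0019763)
n = Rational(835898, 253) (n = Mul(Add(Rational(1, 506), Add(107, Mul(-1, 225))), -28) = Mul(Add(Rational(1, 506), Add(107, -225)), -28) = Mul(Add(Rational(1, 506), -118), -28) = Mul(Rational(-59707, 506), -28) = Rational(835898, 253) ≈ 3303.9)
Mul(Mul(15, Function('c')(24)), Pow(n, -1)) = Mul(Mul(15, -50), Pow(Rational(835898, 253), -1)) = Mul(-750, Rational(253, 835898)) = Rational(-94875, 417949)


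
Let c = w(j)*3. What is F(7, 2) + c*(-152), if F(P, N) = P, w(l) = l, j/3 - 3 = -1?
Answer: -2729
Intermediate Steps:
j = 6 (j = 9 + 3*(-1) = 9 - 3 = 6)
c = 18 (c = 6*3 = 18)
F(7, 2) + c*(-152) = 7 + 18*(-152) = 7 - 2736 = -2729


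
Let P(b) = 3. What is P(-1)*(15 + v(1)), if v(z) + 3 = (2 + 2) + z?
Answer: 51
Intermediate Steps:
v(z) = 1 + z (v(z) = -3 + ((2 + 2) + z) = -3 + (4 + z) = 1 + z)
P(-1)*(15 + v(1)) = 3*(15 + (1 + 1)) = 3*(15 + 2) = 3*17 = 51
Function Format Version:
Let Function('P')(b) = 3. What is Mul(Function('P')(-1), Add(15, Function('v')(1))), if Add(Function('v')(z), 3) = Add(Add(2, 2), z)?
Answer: 51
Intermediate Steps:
Function('v')(z) = Add(1, z) (Function('v')(z) = Add(-3, Add(Add(2, 2), z)) = Add(-3, Add(4, z)) = Add(1, z))
Mul(Function('P')(-1), Add(15, Function('v')(1))) = Mul(3, Add(15, Add(1, 1))) = Mul(3, Add(15, 2)) = Mul(3, 17) = 51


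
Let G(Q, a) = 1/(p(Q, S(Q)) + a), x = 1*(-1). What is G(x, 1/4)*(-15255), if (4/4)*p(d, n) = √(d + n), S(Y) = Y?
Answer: 61020*I/(-I + 4*√2) ≈ -1849.1 + 10460.0*I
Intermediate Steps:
p(d, n) = √(d + n)
x = -1
G(Q, a) = 1/(a + √2*√Q) (G(Q, a) = 1/(√(Q + Q) + a) = 1/(√(2*Q) + a) = 1/(√2*√Q + a) = 1/(a + √2*√Q))
G(x, 1/4)*(-15255) = -15255/(1/4 + √2*√(-1)) = -15255/(1*(¼) + √2*I) = -15255/(¼ + I*√2)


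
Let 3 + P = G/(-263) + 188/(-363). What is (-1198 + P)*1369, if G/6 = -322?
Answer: -156074757493/95469 ≈ -1.6348e+6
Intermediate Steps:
G = -1932 (G = 6*(-322) = -1932)
P = 365465/95469 (P = -3 + (-1932/(-263) + 188/(-363)) = -3 + (-1932*(-1/263) + 188*(-1/363)) = -3 + (1932/263 - 188/363) = -3 + 651872/95469 = 365465/95469 ≈ 3.8281)
(-1198 + P)*1369 = (-1198 + 365465/95469)*1369 = -114006397/95469*1369 = -156074757493/95469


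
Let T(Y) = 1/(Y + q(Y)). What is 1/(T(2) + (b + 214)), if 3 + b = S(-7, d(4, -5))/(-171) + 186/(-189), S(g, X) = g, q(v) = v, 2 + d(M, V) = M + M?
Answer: 4788/1006949 ≈ 0.0047550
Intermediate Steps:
d(M, V) = -2 + 2*M (d(M, V) = -2 + (M + M) = -2 + 2*M)
b = -4720/1197 (b = -3 + (-7/(-171) + 186/(-189)) = -3 + (-7*(-1/171) + 186*(-1/189)) = -3 + (7/171 - 62/63) = -3 - 1129/1197 = -4720/1197 ≈ -3.9432)
T(Y) = 1/(2*Y) (T(Y) = 1/(Y + Y) = 1/(2*Y))
1/(T(2) + (b + 214)) = 1/((1/2)/2 + (-4720/1197 + 214)) = 1/((1/2)*(1/2) + 251438/1197) = 1/(1/4 + 251438/1197) = 1/(1006949/4788) = 4788/1006949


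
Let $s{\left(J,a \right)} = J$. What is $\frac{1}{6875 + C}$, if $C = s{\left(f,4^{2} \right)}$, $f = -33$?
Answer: $\frac{1}{6842} \approx 0.00014616$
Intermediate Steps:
$C = -33$
$\frac{1}{6875 + C} = \frac{1}{6875 - 33} = \frac{1}{6842}$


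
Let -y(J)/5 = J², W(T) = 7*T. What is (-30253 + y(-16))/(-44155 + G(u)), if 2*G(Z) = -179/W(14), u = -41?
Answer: 2060156/2884853 ≈ 0.71413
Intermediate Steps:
G(Z) = -179/196 (G(Z) = (-179/(7*14))/2 = (-179/98)/2 = (-179*1/98)/2 = (½)*(-179/98) = -179/196)
y(J) = -5*J²
(-30253 + y(-16))/(-44155 + G(u)) = (-30253 - 5*(-16)²)/(-44155 - 179/196) = (-30253 - 5*256)/(-8654559/196) = (-30253 - 1280)*(-196/8654559) = -31533*(-196/8654559) = 2060156/2884853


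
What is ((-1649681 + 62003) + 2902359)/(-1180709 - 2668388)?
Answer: -1314681/3849097 ≈ -0.34156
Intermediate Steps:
((-1649681 + 62003) + 2902359)/(-1180709 - 2668388) = (-1587678 + 2902359)/(-3849097) = 1314681*(-1/3849097) = -1314681/3849097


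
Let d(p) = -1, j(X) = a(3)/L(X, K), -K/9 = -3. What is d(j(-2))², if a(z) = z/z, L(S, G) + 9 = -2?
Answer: 1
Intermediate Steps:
K = 27 (K = -9*(-3) = 27)
L(S, G) = -11 (L(S, G) = -9 - 2 = -11)
a(z) = 1
j(X) = -1/11 (j(X) = 1/(-11) = 1*(-1/11) = -1/11)
d(j(-2))² = (-1)² = 1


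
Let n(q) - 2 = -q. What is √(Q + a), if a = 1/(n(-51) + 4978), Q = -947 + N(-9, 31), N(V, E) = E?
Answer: I*√2576092805/1677 ≈ 30.266*I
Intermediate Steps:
n(q) = 2 - q
Q = -916 (Q = -947 + 31 = -916)
a = 1/5031 (a = 1/((2 - 1*(-51)) + 4978) = 1/((2 + 51) + 4978) = 1/(53 + 4978) = 1/5031 ≈ 0.00019877)
√(Q + a) = √(-916 + 1/5031) = √(-4608395/5031) = I*√2576092805/1677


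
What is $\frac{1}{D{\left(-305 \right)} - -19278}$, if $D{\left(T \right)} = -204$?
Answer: $\frac{1}{19074} \approx 5.2427 \cdot 10^{-5}$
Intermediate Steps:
$\frac{1}{D{\left(-305 \right)} - -19278} = \frac{1}{-204 - -19278} = \frac{1}{-204 + 19278} = \frac{1}{19074}$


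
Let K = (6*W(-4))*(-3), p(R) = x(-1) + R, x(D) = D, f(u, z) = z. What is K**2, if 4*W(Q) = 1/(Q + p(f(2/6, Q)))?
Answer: 1/4 ≈ 0.25000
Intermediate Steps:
p(R) = -1 + R
W(Q) = 1/(4*(-1 + 2*Q)) (W(Q) = 1/(4*(Q + (-1 + Q))) = 1/(4*(-1 + 2*Q)))
K = 1/2 (K = (6*(1/(4*(-1 + 2*(-4)))))*(-3) = (6*(1/(4*(-1 - 8))))*(-3) = (6*((1/4)/(-9)))*(-3) = (6*((1/4)*(-1/9)))*(-3) = (6*(-1/36))*(-3) = -1/6*(-3) = 1/2 ≈ 0.50000)
K**2 = (1/2)**2 = 1/4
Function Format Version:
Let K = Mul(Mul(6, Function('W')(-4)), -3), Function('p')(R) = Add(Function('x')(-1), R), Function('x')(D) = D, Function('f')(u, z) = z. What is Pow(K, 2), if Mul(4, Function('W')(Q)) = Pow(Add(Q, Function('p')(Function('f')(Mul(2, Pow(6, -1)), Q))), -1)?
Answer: Rational(1, 4) ≈ 0.25000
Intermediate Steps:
Function('p')(R) = Add(-1, R)
Function('W')(Q) = Mul(Rational(1, 4), Pow(Add(-1, Mul(2, Q)), -1)) (Function('W')(Q) = Mul(Rational(1, 4), Pow(Add(Q, Add(-1, Q)), -1)) = Mul(Rational(1, 4), Pow(Add(-1, Mul(2, Q)), -1)))
K = Rational(1, 2) (K = Mul(Mul(6, Mul(Rational(1, 4), Pow(Add(-1, Mul(2, -4)), -1))), -3) = Mul(Mul(6, Mul(Rational(1, 4), Pow(Add(-1, -8), -1))), -3) = Mul(Mul(6, Mul(Rational(1, 4), Pow(-9, -1))), -3) = Mul(Mul(6, Mul(Rational(1, 4), Rational(-1, 9))), -3) = Mul(Mul(6, Rational(-1, 36)), -3) = Mul(Rational(-1, 6), -3) = Rational(1, 2) ≈ 0.50000)
Pow(K, 2) = Pow(Rational(1, 2), 2) = Rational(1, 4)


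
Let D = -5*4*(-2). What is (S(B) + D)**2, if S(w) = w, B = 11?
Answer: 2601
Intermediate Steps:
D = 40 (D = -20*(-2) = 40)
(S(B) + D)**2 = (11 + 40)**2 = 51**2 = 2601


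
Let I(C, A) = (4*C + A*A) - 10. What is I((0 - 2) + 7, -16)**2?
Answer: 70756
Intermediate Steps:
I(C, A) = -10 + A**2 + 4*C (I(C, A) = (4*C + A**2) - 10 = (A**2 + 4*C) - 10 = -10 + A**2 + 4*C)
I((0 - 2) + 7, -16)**2 = (-10 + (-16)**2 + 4*((0 - 2) + 7))**2 = (-10 + 256 + 4*(-2 + 7))**2 = (-10 + 256 + 4*5)**2 = (-10 + 256 + 20)**2 = 266**2 = 70756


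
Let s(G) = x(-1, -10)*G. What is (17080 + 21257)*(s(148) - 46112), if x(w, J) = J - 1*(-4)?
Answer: -1801839000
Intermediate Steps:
x(w, J) = 4 + J (x(w, J) = J + 4 = 4 + J)
s(G) = -6*G (s(G) = (4 - 10)*G = -6*G)
(17080 + 21257)*(s(148) - 46112) = (17080 + 21257)*(-6*148 - 46112) = 38337*(-888 - 46112) = 38337*(-47000) = -1801839000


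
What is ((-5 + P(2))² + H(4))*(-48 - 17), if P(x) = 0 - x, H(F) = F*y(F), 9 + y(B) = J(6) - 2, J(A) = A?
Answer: -1885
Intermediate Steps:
y(B) = -5 (y(B) = -9 + (6 - 2) = -9 + 4 = -5)
H(F) = -5*F (H(F) = F*(-5) = -5*F)
P(x) = -x
((-5 + P(2))² + H(4))*(-48 - 17) = ((-5 - 1*2)² - 5*4)*(-48 - 17) = ((-5 - 2)² - 20)*(-65) = ((-7)² - 20)*(-65) = (49 - 20)*(-65) = 29*(-65) = -1885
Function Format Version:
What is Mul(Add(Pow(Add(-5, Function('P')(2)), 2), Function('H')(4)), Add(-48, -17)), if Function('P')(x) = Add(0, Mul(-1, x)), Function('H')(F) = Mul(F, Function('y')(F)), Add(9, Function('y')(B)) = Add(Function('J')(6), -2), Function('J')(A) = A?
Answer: -1885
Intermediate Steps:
Function('y')(B) = -5 (Function('y')(B) = Add(-9, Add(6, -2)) = Add(-9, 4) = -5)
Function('H')(F) = Mul(-5, F) (Function('H')(F) = Mul(F, -5) = Mul(-5, F))
Function('P')(x) = Mul(-1, x)
Mul(Add(Pow(Add(-5, Function('P')(2)), 2), Function('H')(4)), Add(-48, -17)) = Mul(Add(Pow(Add(-5, Mul(-1, 2)), 2), Mul(-5, 4)), Add(-48, -17)) = Mul(Add(Pow(Add(-5, -2), 2), -20), -65) = Mul(Add(Pow(-7, 2), -20), -65) = Mul(Add(49, -20), -65) = Mul(29, -65) = -1885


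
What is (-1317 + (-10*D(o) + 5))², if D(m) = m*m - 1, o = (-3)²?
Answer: 4460544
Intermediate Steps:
o = 9
D(m) = -1 + m² (D(m) = m² - 1 = -1 + m²)
(-1317 + (-10*D(o) + 5))² = (-1317 + (-10*(-1 + 9²) + 5))² = (-1317 + (-10*(-1 + 81) + 5))² = (-1317 + (-10*80 + 5))² = (-1317 + (-800 + 5))² = (-1317 - 795)² = (-2112)² = 4460544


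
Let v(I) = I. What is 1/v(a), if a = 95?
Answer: 1/95 ≈ 0.010526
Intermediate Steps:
1/v(a) = 1/95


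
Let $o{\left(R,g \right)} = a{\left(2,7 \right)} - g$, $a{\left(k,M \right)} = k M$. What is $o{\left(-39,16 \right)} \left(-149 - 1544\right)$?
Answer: $3386$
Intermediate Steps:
$a{\left(k,M \right)} = M k$
$o{\left(R,g \right)} = 14 - g$ ($o{\left(R,g \right)} = 7 \cdot 2 - g = 14 - g$)
$o{\left(-39,16 \right)} \left(-149 - 1544\right) = \left(14 - 16\right) \left(-149 - 1544\right) = \left(14 - 16\right) \left(-1693\right) = \left(-2\right) \left(-1693\right) = 3386$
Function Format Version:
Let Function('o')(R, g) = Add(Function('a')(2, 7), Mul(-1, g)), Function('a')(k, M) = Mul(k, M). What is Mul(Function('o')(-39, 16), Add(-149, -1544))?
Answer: 3386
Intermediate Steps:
Function('a')(k, M) = Mul(M, k)
Function('o')(R, g) = Add(14, Mul(-1, g)) (Function('o')(R, g) = Add(Mul(7, 2), Mul(-1, g)) = Add(14, Mul(-1, g)))
Mul(Function('o')(-39, 16), Add(-149, -1544)) = Mul(Add(14, Mul(-1, 16)), Add(-149, -1544)) = Mul(Add(14, -16), -1693) = Mul(-2, -1693) = 3386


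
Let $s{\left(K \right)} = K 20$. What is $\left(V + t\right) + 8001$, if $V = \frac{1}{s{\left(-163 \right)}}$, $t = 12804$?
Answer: $\frac{67824299}{3260} \approx 20805.0$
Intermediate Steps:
$s{\left(K \right)} = 20 K$
$V = - \frac{1}{3260}$ ($V = \frac{1}{20 \left(-163\right)} = \frac{1}{-3260} = - \frac{1}{3260} \approx -0.00030675$)
$\left(V + t\right) + 8001 = \left(- \frac{1}{3260} + 12804\right) + 8001 = \frac{41741039}{3260} + 8001 = \frac{67824299}{3260}$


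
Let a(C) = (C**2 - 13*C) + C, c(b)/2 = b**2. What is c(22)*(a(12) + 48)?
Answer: 46464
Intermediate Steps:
c(b) = 2*b**2
a(C) = C**2 - 12*C
c(22)*(a(12) + 48) = (2*22**2)*(12*(-12 + 12) + 48) = (2*484)*(12*0 + 48) = 968*(0 + 48) = 968*48 = 46464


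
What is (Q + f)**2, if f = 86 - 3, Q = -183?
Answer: 10000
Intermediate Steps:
f = 83
(Q + f)**2 = (-183 + 83)**2 = (-100)**2 = 10000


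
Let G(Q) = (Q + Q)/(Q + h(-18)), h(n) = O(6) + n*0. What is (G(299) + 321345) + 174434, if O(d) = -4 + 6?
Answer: 149230077/301 ≈ 4.9578e+5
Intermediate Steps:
O(d) = 2
h(n) = 2 (h(n) = 2 + n*0 = 2 + 0 = 2)
G(Q) = 2*Q/(2 + Q) (G(Q) = (Q + Q)/(Q + 2) = (2*Q)/(2 + Q) = 2*Q/(2 + Q))
(G(299) + 321345) + 174434 = (2*299/(2 + 299) + 321345) + 174434 = (2*299/301 + 321345) + 174434 = (2*299*(1/301) + 321345) + 174434 = (598/301 + 321345) + 174434 = 96725443/301 + 174434 = 149230077/301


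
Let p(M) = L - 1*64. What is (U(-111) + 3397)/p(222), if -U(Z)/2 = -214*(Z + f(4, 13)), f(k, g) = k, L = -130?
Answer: 42399/194 ≈ 218.55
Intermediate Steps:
U(Z) = 1712 + 428*Z (U(Z) = -(-428)*(Z + 4) = -(-428)*(4 + Z) = -2*(-856 - 214*Z) = 1712 + 428*Z)
p(M) = -194 (p(M) = -130 - 1*64 = -130 - 64 = -194)
(U(-111) + 3397)/p(222) = ((1712 + 428*(-111)) + 3397)/(-194) = ((1712 - 47508) + 3397)*(-1/194) = (-45796 + 3397)*(-1/194) = -42399*(-1/194) = 42399/194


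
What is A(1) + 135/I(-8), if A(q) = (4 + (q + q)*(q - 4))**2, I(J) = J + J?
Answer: -71/16 ≈ -4.4375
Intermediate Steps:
I(J) = 2*J
A(q) = (4 + 2*q*(-4 + q))**2 (A(q) = (4 + (2*q)*(-4 + q))**2 = (4 + 2*q*(-4 + q))**2)
A(1) + 135/I(-8) = 4*(2 + 1**2 - 4*1)**2 + 135/(2*(-8)) = 4*(2 + 1 - 4)**2 + 135/(-16) = 4*(-1)**2 - 1/16*135 = 4*1 - 135/16 = 4 - 135/16 = -71/16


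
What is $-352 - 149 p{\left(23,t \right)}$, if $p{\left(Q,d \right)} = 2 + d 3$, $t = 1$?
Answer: $-1097$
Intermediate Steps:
$p{\left(Q,d \right)} = 2 + 3 d$
$-352 - 149 p{\left(23,t \right)} = -352 - 149 \left(2 + 3 \cdot 1\right) = -352 - 149 \left(2 + 3\right) = -352 - 745 = -1097$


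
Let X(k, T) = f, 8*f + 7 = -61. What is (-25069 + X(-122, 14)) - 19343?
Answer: -88841/2 ≈ -44421.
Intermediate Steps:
f = -17/2 (f = -7/8 + (⅛)*(-61) = -7/8 - 61/8 = -17/2 ≈ -8.5000)
X(k, T) = -17/2
(-25069 + X(-122, 14)) - 19343 = (-25069 - 17/2) - 19343 = -50155/2 - 19343 = -88841/2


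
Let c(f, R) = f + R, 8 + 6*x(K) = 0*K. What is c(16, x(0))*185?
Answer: 8140/3 ≈ 2713.3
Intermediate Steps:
x(K) = -4/3 (x(K) = -4/3 + (0*K)/6 = -4/3 + (⅙)*0 = -4/3 + 0 = -4/3)
c(f, R) = R + f
c(16, x(0))*185 = (-4/3 + 16)*185 = (44/3)*185 = 8140/3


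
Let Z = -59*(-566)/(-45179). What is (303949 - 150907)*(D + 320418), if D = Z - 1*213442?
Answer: 739657389913020/45179 ≈ 1.6372e+10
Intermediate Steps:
Z = -33394/45179 (Z = 33394*(-1/45179) = -33394/45179 ≈ -0.73915)
D = -9643129512/45179 (D = -33394/45179 - 1*213442 = -33394/45179 - 213442 = -9643129512/45179 ≈ -2.1344e+5)
(303949 - 150907)*(D + 320418) = (303949 - 150907)*(-9643129512/45179 + 320418) = 153042*(4833035310/45179) = 739657389913020/45179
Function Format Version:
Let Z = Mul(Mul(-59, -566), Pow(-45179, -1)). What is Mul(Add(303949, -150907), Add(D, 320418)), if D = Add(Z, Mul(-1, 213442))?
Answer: Rational(739657389913020, 45179) ≈ 1.6372e+10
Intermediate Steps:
Z = Rational(-33394, 45179) (Z = Mul(33394, Rational(-1, 45179)) = Rational(-33394, 45179) ≈ -0.73915)
D = Rational(-9643129512, 45179) (D = Add(Rational(-33394, 45179), Mul(-1, 213442)) = Add(Rational(-33394, 45179), -213442) = Rational(-9643129512, 45179) ≈ -2.1344e+5)
Mul(Add(303949, -150907), Add(D, 320418)) = Mul(Add(303949, -150907), Add(Rational(-9643129512, 45179), 320418)) = Mul(153042, Rational(4833035310, 45179)) = Rational(739657389913020, 45179)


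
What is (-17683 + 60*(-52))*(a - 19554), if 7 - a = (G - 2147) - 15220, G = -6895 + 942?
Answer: -78489719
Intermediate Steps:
G = -5953
a = 23327 (a = 7 - ((-5953 - 2147) - 15220) = 7 - (-8100 - 15220) = 7 - 1*(-23320) = 7 + 23320 = 23327)
(-17683 + 60*(-52))*(a - 19554) = (-17683 + 60*(-52))*(23327 - 19554) = (-17683 - 3120)*3773 = -20803*3773 = -78489719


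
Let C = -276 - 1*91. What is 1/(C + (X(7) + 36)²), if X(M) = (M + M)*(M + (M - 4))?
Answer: 1/30609 ≈ 3.2670e-5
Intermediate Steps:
X(M) = 2*M*(-4 + 2*M) (X(M) = (2*M)*(M + (-4 + M)) = (2*M)*(-4 + 2*M) = 2*M*(-4 + 2*M))
C = -367 (C = -276 - 91 = -367)
1/(C + (X(7) + 36)²) = 1/(-367 + (4*7*(-2 + 7) + 36)²) = 1/(-367 + (4*7*5 + 36)²) = 1/(-367 + (140 + 36)²) = 1/(-367 + 176²) = 1/(-367 + 30976) = 1/30609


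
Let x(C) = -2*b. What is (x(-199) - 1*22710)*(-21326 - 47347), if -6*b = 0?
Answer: 1559563830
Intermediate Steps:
b = 0 (b = -⅙*0 = 0)
x(C) = 0 (x(C) = -2*0 = 0)
(x(-199) - 1*22710)*(-21326 - 47347) = (0 - 1*22710)*(-21326 - 47347) = (0 - 22710)*(-68673) = -22710*(-68673) = 1559563830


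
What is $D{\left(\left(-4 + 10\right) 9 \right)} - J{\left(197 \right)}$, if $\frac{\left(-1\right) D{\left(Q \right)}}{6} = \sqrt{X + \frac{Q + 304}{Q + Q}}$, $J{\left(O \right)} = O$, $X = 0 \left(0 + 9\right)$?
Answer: $-197 - \frac{\sqrt{1074}}{3} \approx -207.92$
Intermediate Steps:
$X = 0$ ($X = 0 \cdot 9 = 0$)
$D{\left(Q \right)} = - 3 \sqrt{2} \sqrt{\frac{304 + Q}{Q}}$ ($D{\left(Q \right)} = - 6 \sqrt{0 + \frac{Q + 304}{Q + Q}} = - 6 \sqrt{0 + \frac{304 + Q}{2 Q}} = - 6 \sqrt{\frac{304 + Q}{2 Q}} = - 6 \frac{\sqrt{2} \sqrt{\frac{304 + Q}{Q}}}{2} = - 3 \sqrt{2} \sqrt{\frac{304 + Q}{Q}}$)
$D{\left(\left(-4 + 10\right) 9 \right)} - J{\left(197 \right)} = - 3 \sqrt{2} \sqrt{\frac{304 + \left(-4 + 10\right) 9}{\left(-4 + 10\right) 9}} - 197 = - 3 \sqrt{2} \sqrt{\frac{304 + 6 \cdot 9}{6 \cdot 9}} - 197 = - 3 \sqrt{2} \sqrt{\frac{304 + 54}{54}} - 197 = - 3 \sqrt{2} \sqrt{\frac{1}{54} \cdot 358} - 197 = - 3 \sqrt{2} \sqrt{\frac{179}{27}} - 197 = - 3 \sqrt{2} \frac{\sqrt{537}}{9} - 197 = - \frac{\sqrt{1074}}{3} - 197 = -197 - \frac{\sqrt{1074}}{3}$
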